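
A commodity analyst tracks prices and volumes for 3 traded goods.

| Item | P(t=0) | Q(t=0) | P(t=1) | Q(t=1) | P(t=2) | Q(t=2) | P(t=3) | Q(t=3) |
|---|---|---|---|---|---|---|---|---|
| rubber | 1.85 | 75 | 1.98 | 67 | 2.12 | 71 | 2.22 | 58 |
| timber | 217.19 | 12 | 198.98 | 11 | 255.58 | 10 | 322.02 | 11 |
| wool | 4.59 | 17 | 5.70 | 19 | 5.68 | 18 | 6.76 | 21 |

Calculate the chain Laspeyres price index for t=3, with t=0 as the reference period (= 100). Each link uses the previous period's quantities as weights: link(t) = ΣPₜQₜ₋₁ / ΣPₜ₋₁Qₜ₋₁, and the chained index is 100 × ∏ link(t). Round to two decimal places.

Link t=0→t=1:
ΣP(t=1)Q(t=0) = 1.98×75 + 198.98×12 + 5.70×17 = 148.5 + 2387.76 + 96.9 = 2633.16
ΣP(t=0)Q(t=0) = 1.85×75 + 217.19×12 + 4.59×17 = 138.75 + 2606.28 + 78.03 = 2823.06
link = 2633.16/2823.06 = 0.932733
Link t=1→t=2:
ΣP(t=2)Q(t=1) = 2.12×67 + 255.58×11 + 5.68×19 = 142.04 + 2811.38 + 107.92 = 3061.34
ΣP(t=1)Q(t=1) = 1.98×67 + 198.98×11 + 5.70×19 = 132.66 + 2188.78 + 108.3 = 2429.74
link = 3061.34/2429.74 = 1.259946
Link t=2→t=3:
ΣP(t=3)Q(t=2) = 2.22×71 + 322.02×10 + 6.76×18 = 157.62 + 3220.2 + 121.68 = 3499.5
ΣP(t=2)Q(t=2) = 2.12×71 + 255.58×10 + 5.68×18 = 150.52 + 2555.8 + 102.24 = 2808.56
link = 3499.5/2808.56 = 1.246012
Chained index = 100 × 0.932733 × 1.259946 × 1.246012 = 146.4304

146.43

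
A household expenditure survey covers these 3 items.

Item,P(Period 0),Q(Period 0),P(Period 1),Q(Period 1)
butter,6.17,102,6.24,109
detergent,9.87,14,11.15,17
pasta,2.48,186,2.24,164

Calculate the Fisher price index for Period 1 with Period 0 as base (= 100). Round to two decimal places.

98.80

Laspeyres component (base-period weights):
ΣP(Period 1)Q(Period 0) = 6.24×102 + 11.15×14 + 2.24×186 = 636.48 + 156.1 + 416.64 = 1209.22
ΣP(Period 0)Q(Period 0) = 6.17×102 + 9.87×14 + 2.48×186 = 629.34 + 138.18 + 461.28 = 1228.8
L = 1209.22 / 1228.8 × 100 = 98.4066
Paasche component (current-period weights):
ΣP(Period 1)Q(Period 1) = 6.24×109 + 11.15×17 + 2.24×164 = 680.16 + 189.55 + 367.36 = 1237.07
ΣP(Period 0)Q(Period 1) = 6.17×109 + 9.87×17 + 2.48×164 = 672.53 + 167.79 + 406.72 = 1247.04
P = 1237.07 / 1247.04 × 100 = 99.2005
Fisher = √(L × P) = √(98.4066 × 99.2005) = 98.8027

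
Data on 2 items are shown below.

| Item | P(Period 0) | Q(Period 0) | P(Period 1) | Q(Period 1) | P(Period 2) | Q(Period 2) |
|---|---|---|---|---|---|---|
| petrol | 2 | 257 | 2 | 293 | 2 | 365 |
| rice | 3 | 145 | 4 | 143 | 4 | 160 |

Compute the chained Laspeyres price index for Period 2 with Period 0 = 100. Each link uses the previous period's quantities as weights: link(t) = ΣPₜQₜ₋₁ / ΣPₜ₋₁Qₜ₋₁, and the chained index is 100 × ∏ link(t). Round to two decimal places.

115.28

Link Period 0→Period 1:
ΣP(Period 1)Q(Period 0) = 2×257 + 4×145 = 514 + 580 = 1094
ΣP(Period 0)Q(Period 0) = 2×257 + 3×145 = 514 + 435 = 949
link = 1094/949 = 1.152792
Link Period 1→Period 2:
ΣP(Period 2)Q(Period 1) = 2×293 + 4×143 = 586 + 572 = 1158
ΣP(Period 1)Q(Period 1) = 2×293 + 4×143 = 586 + 572 = 1158
link = 1158/1158 = 1.000000
Chained index = 100 × 1.152792 × 1.000000 = 115.2792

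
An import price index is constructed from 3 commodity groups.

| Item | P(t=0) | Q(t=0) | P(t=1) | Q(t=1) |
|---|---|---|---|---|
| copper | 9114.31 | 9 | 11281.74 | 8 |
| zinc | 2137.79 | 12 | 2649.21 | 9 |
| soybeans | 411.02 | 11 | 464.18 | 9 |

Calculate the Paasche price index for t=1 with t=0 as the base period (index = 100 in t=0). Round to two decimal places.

Paasche price index uses current-period quantities as weights.
ΣP(t=1)·Q(t=1) = 11281.74×8 + 2649.21×9 + 464.18×9 = 90253.92 + 23842.89 + 4177.62 = 118274.43
ΣP(t=0)·Q(t=1) = 9114.31×8 + 2137.79×9 + 411.02×9 = 72914.48 + 19240.11 + 3699.18 = 95853.77
Index = 118274.43 / 95853.77 × 100 = 123.3905

123.39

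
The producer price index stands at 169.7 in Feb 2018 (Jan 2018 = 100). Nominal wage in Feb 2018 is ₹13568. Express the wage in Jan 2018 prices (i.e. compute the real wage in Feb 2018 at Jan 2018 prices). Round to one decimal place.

Real = Nominal ÷ (Index/100) = 13568 ÷ (169.7/100)
     = 13568 ÷ 1.697 = 7995.2858

7995.3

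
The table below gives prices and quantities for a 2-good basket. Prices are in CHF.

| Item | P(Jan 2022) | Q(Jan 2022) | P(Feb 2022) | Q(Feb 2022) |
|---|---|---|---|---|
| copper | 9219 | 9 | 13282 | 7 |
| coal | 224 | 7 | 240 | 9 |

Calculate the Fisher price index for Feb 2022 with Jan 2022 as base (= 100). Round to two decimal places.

Laspeyres component (base-period weights):
ΣP(Feb 2022)Q(Jan 2022) = 13282×9 + 240×7 = 119538 + 1680 = 121218
ΣP(Jan 2022)Q(Jan 2022) = 9219×9 + 224×7 = 82971 + 1568 = 84539
L = 121218 / 84539 × 100 = 143.3871
Paasche component (current-period weights):
ΣP(Feb 2022)Q(Feb 2022) = 13282×7 + 240×9 = 92974 + 2160 = 95134
ΣP(Jan 2022)Q(Feb 2022) = 9219×7 + 224×9 = 64533 + 2016 = 66549
P = 95134 / 66549 × 100 = 142.9533
Fisher = √(L × P) = √(143.3871 × 142.9533) = 143.1700

143.17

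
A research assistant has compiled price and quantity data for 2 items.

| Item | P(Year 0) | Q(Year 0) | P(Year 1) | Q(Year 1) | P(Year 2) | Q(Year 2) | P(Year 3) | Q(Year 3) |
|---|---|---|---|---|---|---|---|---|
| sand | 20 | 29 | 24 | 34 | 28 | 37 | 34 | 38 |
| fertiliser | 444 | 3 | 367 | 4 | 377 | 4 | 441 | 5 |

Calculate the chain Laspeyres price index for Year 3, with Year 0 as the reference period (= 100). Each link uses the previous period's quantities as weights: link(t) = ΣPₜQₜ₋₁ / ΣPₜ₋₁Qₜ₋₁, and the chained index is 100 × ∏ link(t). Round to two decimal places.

120.25

Link Year 0→Year 1:
ΣP(Year 1)Q(Year 0) = 24×29 + 367×3 = 696 + 1101 = 1797
ΣP(Year 0)Q(Year 0) = 20×29 + 444×3 = 580 + 1332 = 1912
link = 1797/1912 = 0.939854
Link Year 1→Year 2:
ΣP(Year 2)Q(Year 1) = 28×34 + 377×4 = 952 + 1508 = 2460
ΣP(Year 1)Q(Year 1) = 24×34 + 367×4 = 816 + 1468 = 2284
link = 2460/2284 = 1.077058
Link Year 2→Year 3:
ΣP(Year 3)Q(Year 2) = 34×37 + 441×4 = 1258 + 1764 = 3022
ΣP(Year 2)Q(Year 2) = 28×37 + 377×4 = 1036 + 1508 = 2544
link = 3022/2544 = 1.187893
Chained index = 100 × 0.939854 × 1.077058 × 1.187893 = 120.2476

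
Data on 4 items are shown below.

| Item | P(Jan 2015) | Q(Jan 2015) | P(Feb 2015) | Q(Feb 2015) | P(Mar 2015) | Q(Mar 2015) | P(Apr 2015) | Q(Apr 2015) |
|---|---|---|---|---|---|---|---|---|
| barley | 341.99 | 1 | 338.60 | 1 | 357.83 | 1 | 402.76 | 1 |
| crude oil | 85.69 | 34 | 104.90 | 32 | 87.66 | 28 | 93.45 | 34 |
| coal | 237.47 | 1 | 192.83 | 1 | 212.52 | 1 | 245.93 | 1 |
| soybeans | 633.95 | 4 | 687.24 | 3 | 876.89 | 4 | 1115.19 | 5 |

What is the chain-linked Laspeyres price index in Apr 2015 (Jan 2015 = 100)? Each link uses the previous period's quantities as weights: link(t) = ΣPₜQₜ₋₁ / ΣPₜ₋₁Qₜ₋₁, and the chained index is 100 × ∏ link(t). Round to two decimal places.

Link Jan 2015→Feb 2015:
ΣP(Feb 2015)Q(Jan 2015) = 338.60×1 + 104.90×34 + 192.83×1 + 687.24×4 = 338.6 + 3566.6 + 192.83 + 2748.96 = 6846.99
ΣP(Jan 2015)Q(Jan 2015) = 341.99×1 + 85.69×34 + 237.47×1 + 633.95×4 = 341.99 + 2913.46 + 237.47 + 2535.8 = 6028.72
link = 6846.99/6028.72 = 1.135729
Link Feb 2015→Mar 2015:
ΣP(Mar 2015)Q(Feb 2015) = 357.83×1 + 87.66×32 + 212.52×1 + 876.89×3 = 357.83 + 2805.12 + 212.52 + 2630.67 = 6006.14
ΣP(Feb 2015)Q(Feb 2015) = 338.60×1 + 104.90×32 + 192.83×1 + 687.24×3 = 338.6 + 3356.8 + 192.83 + 2061.72 = 5949.95
link = 6006.14/5949.95 = 1.009444
Link Mar 2015→Apr 2015:
ΣP(Apr 2015)Q(Mar 2015) = 402.76×1 + 93.45×28 + 245.93×1 + 1115.19×4 = 402.76 + 2616.6 + 245.93 + 4460.76 = 7726.05
ΣP(Mar 2015)Q(Mar 2015) = 357.83×1 + 87.66×28 + 212.52×1 + 876.89×4 = 357.83 + 2454.48 + 212.52 + 3507.56 = 6532.39
link = 7726.05/6532.39 = 1.182729
Chained index = 100 × 1.135729 × 1.009444 × 1.182729 = 135.5945

135.59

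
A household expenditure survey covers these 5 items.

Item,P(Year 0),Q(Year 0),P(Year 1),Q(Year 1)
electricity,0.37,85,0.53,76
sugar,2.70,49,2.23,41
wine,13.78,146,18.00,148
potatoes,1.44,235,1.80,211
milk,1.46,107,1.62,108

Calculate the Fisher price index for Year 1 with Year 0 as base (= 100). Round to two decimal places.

126.73

Laspeyres component (base-period weights):
ΣP(Year 1)Q(Year 0) = 0.53×85 + 2.23×49 + 18.00×146 + 1.80×235 + 1.62×107 = 45.05 + 109.27 + 2628 + 423 + 173.34 = 3378.66
ΣP(Year 0)Q(Year 0) = 0.37×85 + 2.70×49 + 13.78×146 + 1.44×235 + 1.46×107 = 31.45 + 132.3 + 2011.88 + 338.4 + 156.22 = 2670.25
L = 3378.66 / 2670.25 × 100 = 126.5297
Paasche component (current-period weights):
ΣP(Year 1)Q(Year 1) = 0.53×76 + 2.23×41 + 18.00×148 + 1.80×211 + 1.62×108 = 40.28 + 91.43 + 2664 + 379.8 + 174.96 = 3350.47
ΣP(Year 0)Q(Year 1) = 0.37×76 + 2.70×41 + 13.78×148 + 1.44×211 + 1.46×108 = 28.12 + 110.7 + 2039.44 + 303.84 + 157.68 = 2639.78
P = 3350.47 / 2639.78 × 100 = 126.9223
Fisher = √(L × P) = √(126.5297 × 126.9223) = 126.7259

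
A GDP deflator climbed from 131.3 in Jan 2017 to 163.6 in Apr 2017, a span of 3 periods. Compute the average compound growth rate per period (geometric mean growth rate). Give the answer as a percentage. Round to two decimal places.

7.61%

Growth factor = (163.6/131.3)^(1/3) = (1.246002)^(1/3) = 1.076068
Growth rate = 1.076068 − 1 = 0.076068 = 7.6068%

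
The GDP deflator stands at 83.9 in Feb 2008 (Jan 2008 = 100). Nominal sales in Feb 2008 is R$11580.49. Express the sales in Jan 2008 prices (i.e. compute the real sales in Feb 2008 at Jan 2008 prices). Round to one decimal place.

Real = Nominal ÷ (Index/100) = 11580.49 ÷ (83.9/100)
     = 11580.49 ÷ 0.839 = 13802.7294

13802.7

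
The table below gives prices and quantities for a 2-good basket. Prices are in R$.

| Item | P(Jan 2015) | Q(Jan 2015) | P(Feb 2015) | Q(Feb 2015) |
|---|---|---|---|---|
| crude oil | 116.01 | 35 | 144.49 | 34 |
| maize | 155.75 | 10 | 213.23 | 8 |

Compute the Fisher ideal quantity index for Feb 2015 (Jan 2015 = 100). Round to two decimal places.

Laspeyres component (base-period weights):
ΣP(Jan 2015)Q(Feb 2015) = 116.01×34 + 155.75×8 = 3944.34 + 1246 = 5190.34
ΣP(Jan 2015)Q(Jan 2015) = 116.01×35 + 155.75×10 = 4060.35 + 1557.5 = 5617.85
L = 5190.34 / 5617.85 × 100 = 92.3901
Paasche component (current-period weights):
ΣP(Feb 2015)Q(Feb 2015) = 144.49×34 + 213.23×8 = 4912.66 + 1705.84 = 6618.5
ΣP(Feb 2015)Q(Jan 2015) = 144.49×35 + 213.23×10 = 5057.15 + 2132.3 = 7189.45
P = 6618.5 / 7189.45 × 100 = 92.0585
Fisher = √(L × P) = √(92.3901 × 92.0585) = 92.2242

92.22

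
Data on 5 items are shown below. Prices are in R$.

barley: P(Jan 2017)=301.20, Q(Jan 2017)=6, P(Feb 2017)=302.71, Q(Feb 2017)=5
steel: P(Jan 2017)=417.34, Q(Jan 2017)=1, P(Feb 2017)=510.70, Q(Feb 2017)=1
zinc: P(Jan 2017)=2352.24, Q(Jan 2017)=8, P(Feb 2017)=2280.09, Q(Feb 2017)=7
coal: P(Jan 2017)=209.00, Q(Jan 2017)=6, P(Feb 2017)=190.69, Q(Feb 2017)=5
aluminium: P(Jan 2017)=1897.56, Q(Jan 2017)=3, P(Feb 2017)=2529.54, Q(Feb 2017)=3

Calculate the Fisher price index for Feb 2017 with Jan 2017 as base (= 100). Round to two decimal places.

Laspeyres component (base-period weights):
ΣP(Feb 2017)Q(Jan 2017) = 302.71×6 + 510.70×1 + 2280.09×8 + 190.69×6 + 2529.54×3 = 1816.26 + 510.7 + 18240.72 + 1144.14 + 7588.62 = 29300.44
ΣP(Jan 2017)Q(Jan 2017) = 301.20×6 + 417.34×1 + 2352.24×8 + 209.00×6 + 1897.56×3 = 1807.2 + 417.34 + 18817.92 + 1254 + 5692.68 = 27989.14
L = 29300.44 / 27989.14 × 100 = 104.6850
Paasche component (current-period weights):
ΣP(Feb 2017)Q(Feb 2017) = 302.71×5 + 510.70×1 + 2280.09×7 + 190.69×5 + 2529.54×3 = 1513.55 + 510.7 + 15960.63 + 953.45 + 7588.62 = 26526.95
ΣP(Jan 2017)Q(Feb 2017) = 301.20×5 + 417.34×1 + 2352.24×7 + 209.00×5 + 1897.56×3 = 1506 + 417.34 + 16465.68 + 1045 + 5692.68 = 25126.7
P = 26526.95 / 25126.7 × 100 = 105.5728
Fisher = √(L × P) = √(104.6850 × 105.5728) = 105.1280

105.13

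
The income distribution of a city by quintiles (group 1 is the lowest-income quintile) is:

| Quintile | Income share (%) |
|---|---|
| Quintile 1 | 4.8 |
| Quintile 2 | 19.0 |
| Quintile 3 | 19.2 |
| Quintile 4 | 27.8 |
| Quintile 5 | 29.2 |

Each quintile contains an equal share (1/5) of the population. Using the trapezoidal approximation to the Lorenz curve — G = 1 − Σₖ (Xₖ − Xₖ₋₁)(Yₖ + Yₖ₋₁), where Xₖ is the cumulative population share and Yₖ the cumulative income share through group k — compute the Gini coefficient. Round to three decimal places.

Cumulative income shares Yₖ: 0.0480, 0.2380, 0.4300, 0.7080, 1.0000
Σ (Xₖ−Xₖ₋₁)(Yₖ+Yₖ₋₁) = (1/5)(0.0480+0.0000) + (1/5)(0.2380+0.0480) + (1/5)(0.4300+0.2380) + (1/5)(0.7080+0.4300) + (1/5)(1.0000+0.7080)
  = 0.0096 + 0.0572 + 0.1336 + 0.2276 + 0.3416 = 0.7696
G = 1 − 0.7696 = 0.2304

0.230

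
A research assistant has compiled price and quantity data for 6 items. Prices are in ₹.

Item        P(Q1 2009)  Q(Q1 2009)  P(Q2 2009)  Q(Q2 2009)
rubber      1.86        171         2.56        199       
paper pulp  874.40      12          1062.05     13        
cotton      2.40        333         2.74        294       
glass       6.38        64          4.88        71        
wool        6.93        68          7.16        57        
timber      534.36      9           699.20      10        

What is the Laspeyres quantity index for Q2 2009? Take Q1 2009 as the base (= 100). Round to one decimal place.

107.7

Laspeyres quantity index uses base-period prices as weights.
ΣP(Q1 2009)·Q(Q2 2009) = 1.86×199 + 874.40×13 + 2.40×294 + 6.38×71 + 6.93×57 + 534.36×10 = 370.14 + 11367.2 + 705.6 + 452.98 + 395.01 + 5343.6 = 18634.53
ΣP(Q1 2009)·Q(Q1 2009) = 1.86×171 + 874.40×12 + 2.40×333 + 6.38×64 + 6.93×68 + 534.36×9 = 318.06 + 10492.8 + 799.2 + 408.32 + 471.24 + 4809.24 = 17298.86
Index = 18634.53 / 17298.86 × 100 = 107.7211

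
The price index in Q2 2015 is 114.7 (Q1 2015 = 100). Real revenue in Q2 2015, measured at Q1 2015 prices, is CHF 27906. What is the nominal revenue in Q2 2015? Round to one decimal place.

32008.2

Nominal = Real × (Index/100) = 27906 × (114.7/100)
        = 27906 × 1.147 = 32008.1820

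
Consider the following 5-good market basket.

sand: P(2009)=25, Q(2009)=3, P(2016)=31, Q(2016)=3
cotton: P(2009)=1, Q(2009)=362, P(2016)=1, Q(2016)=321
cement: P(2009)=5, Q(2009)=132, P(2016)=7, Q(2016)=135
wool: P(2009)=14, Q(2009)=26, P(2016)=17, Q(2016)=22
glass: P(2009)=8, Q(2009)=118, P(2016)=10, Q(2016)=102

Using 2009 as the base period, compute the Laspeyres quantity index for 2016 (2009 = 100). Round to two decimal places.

Laspeyres quantity index uses base-period prices as weights.
ΣP(2009)·Q(2016) = 25×3 + 1×321 + 5×135 + 14×22 + 8×102 = 75 + 321 + 675 + 308 + 816 = 2195
ΣP(2009)·Q(2009) = 25×3 + 1×362 + 5×132 + 14×26 + 8×118 = 75 + 362 + 660 + 364 + 944 = 2405
Index = 2195 / 2405 × 100 = 91.2682

91.27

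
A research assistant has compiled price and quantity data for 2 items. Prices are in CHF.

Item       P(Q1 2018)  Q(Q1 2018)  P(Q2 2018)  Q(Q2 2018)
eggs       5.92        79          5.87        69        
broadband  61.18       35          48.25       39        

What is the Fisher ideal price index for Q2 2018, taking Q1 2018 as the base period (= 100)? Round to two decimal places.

Laspeyres component (base-period weights):
ΣP(Q2 2018)Q(Q1 2018) = 5.87×79 + 48.25×35 = 463.73 + 1688.75 = 2152.48
ΣP(Q1 2018)Q(Q1 2018) = 5.92×79 + 61.18×35 = 467.68 + 2141.3 = 2608.98
L = 2152.48 / 2608.98 × 100 = 82.5027
Paasche component (current-period weights):
ΣP(Q2 2018)Q(Q2 2018) = 5.87×69 + 48.25×39 = 405.03 + 1881.75 = 2286.78
ΣP(Q1 2018)Q(Q2 2018) = 5.92×69 + 61.18×39 = 408.48 + 2386.02 = 2794.5
P = 2286.78 / 2794.5 × 100 = 81.8315
Fisher = √(L × P) = √(82.5027 × 81.8315) = 82.1664

82.17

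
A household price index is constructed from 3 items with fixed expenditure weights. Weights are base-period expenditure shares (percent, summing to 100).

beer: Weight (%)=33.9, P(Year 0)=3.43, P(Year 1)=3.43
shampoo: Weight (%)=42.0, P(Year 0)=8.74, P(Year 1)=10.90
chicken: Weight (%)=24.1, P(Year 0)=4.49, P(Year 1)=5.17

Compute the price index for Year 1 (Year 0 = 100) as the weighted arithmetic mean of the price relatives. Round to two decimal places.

beer: 33.9 × (3.43/3.43) = 33.9 × 1.000000 = 33.9000
shampoo: 42.0 × (10.90/8.74) = 42.0 × 1.247140 = 52.3799
chicken: 24.1 × (5.17/4.49) = 24.1 × 1.151448 = 27.7499
Index = Σ wᵢ·(p₁ᵢ/p₀ᵢ) = 33.9000 + 52.3799 + 27.7499 = 114.0298

114.03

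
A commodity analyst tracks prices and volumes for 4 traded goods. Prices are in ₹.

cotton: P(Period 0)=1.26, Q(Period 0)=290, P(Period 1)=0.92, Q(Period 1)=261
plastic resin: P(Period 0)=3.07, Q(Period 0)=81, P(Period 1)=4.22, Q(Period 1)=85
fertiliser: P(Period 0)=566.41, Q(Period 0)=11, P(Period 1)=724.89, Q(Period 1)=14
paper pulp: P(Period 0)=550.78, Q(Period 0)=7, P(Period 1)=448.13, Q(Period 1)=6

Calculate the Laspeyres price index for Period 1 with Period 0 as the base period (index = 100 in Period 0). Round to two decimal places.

Laspeyres price index uses base-period quantities as weights.
ΣP(Period 1)·Q(Period 0) = 0.92×290 + 4.22×81 + 724.89×11 + 448.13×7 = 266.8 + 341.82 + 7973.79 + 3136.91 = 11719.32
ΣP(Period 0)·Q(Period 0) = 1.26×290 + 3.07×81 + 566.41×11 + 550.78×7 = 365.4 + 248.67 + 6230.51 + 3855.46 = 10700.04
Index = 11719.32 / 10700.04 × 100 = 109.5259

109.53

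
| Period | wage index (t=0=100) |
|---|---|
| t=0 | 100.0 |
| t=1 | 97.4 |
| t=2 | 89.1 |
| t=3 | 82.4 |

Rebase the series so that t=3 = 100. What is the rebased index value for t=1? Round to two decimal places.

Rebased(t=1) = 97.4 / 82.4 × 100 = 118.2039

118.20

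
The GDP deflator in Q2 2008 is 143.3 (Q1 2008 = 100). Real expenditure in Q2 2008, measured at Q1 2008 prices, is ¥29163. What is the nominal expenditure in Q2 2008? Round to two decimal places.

Nominal = Real × (Index/100) = 29163 × (143.3/100)
        = 29163 × 1.433 = 41790.5790

41790.58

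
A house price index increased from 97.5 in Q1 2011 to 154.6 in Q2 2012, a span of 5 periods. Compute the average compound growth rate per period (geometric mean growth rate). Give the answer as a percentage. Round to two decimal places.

Growth factor = (154.6/97.5)^(1/5) = (1.585641)^(1/5) = 1.096582
Growth rate = 1.096582 − 1 = 0.096582 = 9.6582%

9.66%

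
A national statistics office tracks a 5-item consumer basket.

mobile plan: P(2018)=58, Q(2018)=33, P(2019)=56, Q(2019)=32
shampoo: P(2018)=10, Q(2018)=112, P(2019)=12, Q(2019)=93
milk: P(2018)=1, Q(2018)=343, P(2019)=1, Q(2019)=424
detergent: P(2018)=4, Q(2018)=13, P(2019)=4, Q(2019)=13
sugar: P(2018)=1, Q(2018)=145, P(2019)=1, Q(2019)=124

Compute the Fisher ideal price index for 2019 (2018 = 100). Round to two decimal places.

Laspeyres component (base-period weights):
ΣP(2019)Q(2018) = 56×33 + 12×112 + 1×343 + 4×13 + 1×145 = 1848 + 1344 + 343 + 52 + 145 = 3732
ΣP(2018)Q(2018) = 58×33 + 10×112 + 1×343 + 4×13 + 1×145 = 1914 + 1120 + 343 + 52 + 145 = 3574
L = 3732 / 3574 × 100 = 104.4208
Paasche component (current-period weights):
ΣP(2019)Q(2019) = 56×32 + 12×93 + 1×424 + 4×13 + 1×124 = 1792 + 1116 + 424 + 52 + 124 = 3508
ΣP(2018)Q(2019) = 58×32 + 10×93 + 1×424 + 4×13 + 1×124 = 1856 + 930 + 424 + 52 + 124 = 3386
P = 3508 / 3386 × 100 = 103.6031
Fisher = √(L × P) = √(104.4208 × 103.6031) = 104.0111

104.01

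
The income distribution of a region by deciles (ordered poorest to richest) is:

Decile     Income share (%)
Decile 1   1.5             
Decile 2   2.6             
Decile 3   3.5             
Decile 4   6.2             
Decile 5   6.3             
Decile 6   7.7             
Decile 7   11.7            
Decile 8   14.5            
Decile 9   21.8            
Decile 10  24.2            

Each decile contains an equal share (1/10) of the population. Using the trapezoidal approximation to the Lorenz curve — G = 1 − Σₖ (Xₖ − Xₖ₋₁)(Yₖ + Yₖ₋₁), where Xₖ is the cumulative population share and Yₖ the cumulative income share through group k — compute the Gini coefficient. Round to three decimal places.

Cumulative income shares Yₖ: 0.0150, 0.0410, 0.0760, 0.1380, 0.2010, 0.2780, 0.3950, 0.5400, 0.7580, 1.0000
Σ (Xₖ−Xₖ₋₁)(Yₖ+Yₖ₋₁) = (1/10)(0.0150+0.0000) + (1/10)(0.0410+0.0150) + (1/10)(0.0760+0.0410) + (1/10)(0.1380+0.0760) + (1/10)(0.2010+0.1380) + (1/10)(0.2780+0.2010) + (1/10)(0.3950+0.2780) + (1/10)(0.5400+0.3950) + (1/10)(0.7580+0.5400) + (1/10)(1.0000+0.7580)
  = 0.0015 + 0.0056 + 0.0117 + 0.0214 + 0.0339 + 0.0479 + 0.0673 + 0.0935 + 0.1298 + 0.1758 = 0.5884
G = 1 − 0.5884 = 0.4116

0.412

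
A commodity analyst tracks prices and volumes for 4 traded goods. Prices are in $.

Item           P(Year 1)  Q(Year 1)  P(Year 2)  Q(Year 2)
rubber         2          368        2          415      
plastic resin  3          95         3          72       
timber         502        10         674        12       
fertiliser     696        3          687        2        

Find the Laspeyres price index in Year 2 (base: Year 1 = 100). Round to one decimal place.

120.8

Laspeyres price index uses base-period quantities as weights.
ΣP(Year 2)·Q(Year 1) = 2×368 + 3×95 + 674×10 + 687×3 = 736 + 285 + 6740 + 2061 = 9822
ΣP(Year 1)·Q(Year 1) = 2×368 + 3×95 + 502×10 + 696×3 = 736 + 285 + 5020 + 2088 = 8129
Index = 9822 / 8129 × 100 = 120.8267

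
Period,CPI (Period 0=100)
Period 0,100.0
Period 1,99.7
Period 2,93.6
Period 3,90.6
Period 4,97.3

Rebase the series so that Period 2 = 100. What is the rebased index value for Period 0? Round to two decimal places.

106.84

Rebased(Period 0) = 100.0 / 93.6 × 100 = 106.8376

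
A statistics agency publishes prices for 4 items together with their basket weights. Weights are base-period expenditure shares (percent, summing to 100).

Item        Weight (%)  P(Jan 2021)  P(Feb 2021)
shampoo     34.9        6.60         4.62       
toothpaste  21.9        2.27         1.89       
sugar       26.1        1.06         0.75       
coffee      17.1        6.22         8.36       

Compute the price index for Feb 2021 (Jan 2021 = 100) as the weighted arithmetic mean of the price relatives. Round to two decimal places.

shampoo: 34.9 × (4.62/6.60) = 34.9 × 0.700000 = 24.4300
toothpaste: 21.9 × (1.89/2.27) = 21.9 × 0.832599 = 18.2339
sugar: 26.1 × (0.75/1.06) = 26.1 × 0.707547 = 18.4670
coffee: 17.1 × (8.36/6.22) = 17.1 × 1.344051 = 22.9833
Index = Σ wᵢ·(p₁ᵢ/p₀ᵢ) = 24.4300 + 18.2339 + 18.4670 + 22.9833 = 84.1142

84.11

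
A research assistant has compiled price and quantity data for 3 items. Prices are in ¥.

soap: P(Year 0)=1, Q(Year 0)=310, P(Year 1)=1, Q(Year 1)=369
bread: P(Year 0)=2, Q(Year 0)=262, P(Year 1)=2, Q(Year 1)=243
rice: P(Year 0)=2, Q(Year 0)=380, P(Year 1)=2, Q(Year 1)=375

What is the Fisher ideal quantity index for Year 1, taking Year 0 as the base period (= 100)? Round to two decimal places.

Laspeyres component (base-period weights):
ΣP(Year 0)Q(Year 1) = 1×369 + 2×243 + 2×375 = 369 + 486 + 750 = 1605
ΣP(Year 0)Q(Year 0) = 1×310 + 2×262 + 2×380 = 310 + 524 + 760 = 1594
L = 1605 / 1594 × 100 = 100.6901
Paasche component (current-period weights):
ΣP(Year 1)Q(Year 1) = 1×369 + 2×243 + 2×375 = 369 + 486 + 750 = 1605
ΣP(Year 1)Q(Year 0) = 1×310 + 2×262 + 2×380 = 310 + 524 + 760 = 1594
P = 1605 / 1594 × 100 = 100.6901
Fisher = √(L × P) = √(100.6901 × 100.6901) = 100.6901

100.69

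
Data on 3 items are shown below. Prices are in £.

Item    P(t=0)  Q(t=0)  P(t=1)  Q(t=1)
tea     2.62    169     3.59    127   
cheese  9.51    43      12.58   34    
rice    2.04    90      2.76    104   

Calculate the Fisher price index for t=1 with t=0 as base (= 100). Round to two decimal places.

Laspeyres component (base-period weights):
ΣP(t=1)Q(t=0) = 3.59×169 + 12.58×43 + 2.76×90 = 606.71 + 540.94 + 248.4 = 1396.05
ΣP(t=0)Q(t=0) = 2.62×169 + 9.51×43 + 2.04×90 = 442.78 + 408.93 + 183.6 = 1035.31
L = 1396.05 / 1035.31 × 100 = 134.8437
Paasche component (current-period weights):
ΣP(t=1)Q(t=1) = 3.59×127 + 12.58×34 + 2.76×104 = 455.93 + 427.72 + 287.04 = 1170.69
ΣP(t=0)Q(t=1) = 2.62×127 + 9.51×34 + 2.04×104 = 332.74 + 323.34 + 212.16 = 868.24
P = 1170.69 / 868.24 × 100 = 134.8348
Fisher = √(L × P) = √(134.8437 × 134.8348) = 134.8393

134.84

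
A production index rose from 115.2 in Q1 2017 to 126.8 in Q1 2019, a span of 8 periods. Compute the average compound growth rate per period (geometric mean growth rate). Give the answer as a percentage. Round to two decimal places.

1.21%

Growth factor = (126.8/115.2)^(1/8) = (1.100694)^(1/8) = 1.012065
Growth rate = 1.012065 − 1 = 0.012065 = 1.2065%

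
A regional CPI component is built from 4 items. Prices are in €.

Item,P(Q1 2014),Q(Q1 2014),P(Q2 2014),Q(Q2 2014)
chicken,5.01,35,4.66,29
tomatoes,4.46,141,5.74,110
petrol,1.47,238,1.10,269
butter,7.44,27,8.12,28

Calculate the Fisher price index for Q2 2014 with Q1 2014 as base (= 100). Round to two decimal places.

105.65

Laspeyres component (base-period weights):
ΣP(Q2 2014)Q(Q1 2014) = 4.66×35 + 5.74×141 + 1.10×238 + 8.12×27 = 163.1 + 809.34 + 261.8 + 219.24 = 1453.48
ΣP(Q1 2014)Q(Q1 2014) = 5.01×35 + 4.46×141 + 1.47×238 + 7.44×27 = 175.35 + 628.86 + 349.86 + 200.88 = 1354.95
L = 1453.48 / 1354.95 × 100 = 107.2719
Paasche component (current-period weights):
ΣP(Q2 2014)Q(Q2 2014) = 4.66×29 + 5.74×110 + 1.10×269 + 8.12×28 = 135.14 + 631.4 + 295.9 + 227.36 = 1289.8
ΣP(Q1 2014)Q(Q2 2014) = 5.01×29 + 4.46×110 + 1.47×269 + 7.44×28 = 145.29 + 490.6 + 395.43 + 208.32 = 1239.64
P = 1289.8 / 1239.64 × 100 = 104.0463
Fisher = √(L × P) = √(107.2719 × 104.0463) = 105.6468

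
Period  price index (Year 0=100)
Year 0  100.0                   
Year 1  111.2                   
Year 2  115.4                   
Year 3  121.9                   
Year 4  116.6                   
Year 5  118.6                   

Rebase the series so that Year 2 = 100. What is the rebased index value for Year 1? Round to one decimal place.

Rebased(Year 1) = 111.2 / 115.4 × 100 = 96.3605

96.4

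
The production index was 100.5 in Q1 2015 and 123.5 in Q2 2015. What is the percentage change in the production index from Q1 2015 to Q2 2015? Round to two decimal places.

Change = (123.5 − 100.5) / 100.5 × 100
       = 23.0 / 100.5 × 100 = 22.8856%

22.89%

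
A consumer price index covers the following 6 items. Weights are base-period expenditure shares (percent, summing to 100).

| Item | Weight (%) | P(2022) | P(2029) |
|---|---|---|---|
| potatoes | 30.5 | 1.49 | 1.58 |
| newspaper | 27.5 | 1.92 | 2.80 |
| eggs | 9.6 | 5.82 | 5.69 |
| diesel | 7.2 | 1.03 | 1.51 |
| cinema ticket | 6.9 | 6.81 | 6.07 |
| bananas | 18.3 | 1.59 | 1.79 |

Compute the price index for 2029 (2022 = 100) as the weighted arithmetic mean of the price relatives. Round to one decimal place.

119.1

potatoes: 30.5 × (1.58/1.49) = 30.5 × 1.060403 = 32.3423
newspaper: 27.5 × (2.80/1.92) = 27.5 × 1.458333 = 40.1042
eggs: 9.6 × (5.69/5.82) = 9.6 × 0.977663 = 9.3856
diesel: 7.2 × (1.51/1.03) = 7.2 × 1.466019 = 10.5553
cinema ticket: 6.9 × (6.07/6.81) = 6.9 × 0.891336 = 6.1502
bananas: 18.3 × (1.79/1.59) = 18.3 × 1.125786 = 20.6019
Index = Σ wᵢ·(p₁ᵢ/p₀ᵢ) = 32.3423 + 40.1042 + 9.3856 + 10.5553 + 6.1502 + 20.6019 = 119.1395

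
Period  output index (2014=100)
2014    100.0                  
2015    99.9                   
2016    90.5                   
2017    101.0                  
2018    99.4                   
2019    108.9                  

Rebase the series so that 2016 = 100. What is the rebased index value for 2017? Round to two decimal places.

Rebased(2017) = 101.0 / 90.5 × 100 = 111.6022

111.60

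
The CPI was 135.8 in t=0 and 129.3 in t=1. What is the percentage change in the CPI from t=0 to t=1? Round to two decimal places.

Change = (129.3 − 135.8) / 135.8 × 100
       = -6.5 / 135.8 × 100 = -4.7865%

-4.79%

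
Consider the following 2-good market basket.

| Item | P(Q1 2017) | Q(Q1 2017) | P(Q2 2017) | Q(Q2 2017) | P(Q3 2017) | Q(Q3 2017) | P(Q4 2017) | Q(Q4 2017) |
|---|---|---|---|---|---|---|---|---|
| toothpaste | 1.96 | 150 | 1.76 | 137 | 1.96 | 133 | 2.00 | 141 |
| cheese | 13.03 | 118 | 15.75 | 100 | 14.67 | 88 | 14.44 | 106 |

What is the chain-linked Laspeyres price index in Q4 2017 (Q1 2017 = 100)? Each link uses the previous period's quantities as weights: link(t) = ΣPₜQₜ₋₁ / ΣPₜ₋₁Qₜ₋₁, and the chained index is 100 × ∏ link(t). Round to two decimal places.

Link Q1 2017→Q2 2017:
ΣP(Q2 2017)Q(Q1 2017) = 1.76×150 + 15.75×118 = 264 + 1858.5 = 2122.5
ΣP(Q1 2017)Q(Q1 2017) = 1.96×150 + 13.03×118 = 294 + 1537.54 = 1831.54
link = 2122.5/1831.54 = 1.158861
Link Q2 2017→Q3 2017:
ΣP(Q3 2017)Q(Q2 2017) = 1.96×137 + 14.67×100 = 268.52 + 1467 = 1735.52
ΣP(Q2 2017)Q(Q2 2017) = 1.76×137 + 15.75×100 = 241.12 + 1575 = 1816.12
link = 1735.52/1816.12 = 0.955620
Link Q3 2017→Q4 2017:
ΣP(Q4 2017)Q(Q3 2017) = 2.00×133 + 14.44×88 = 266 + 1270.72 = 1536.72
ΣP(Q3 2017)Q(Q3 2017) = 1.96×133 + 14.67×88 = 260.68 + 1290.96 = 1551.64
link = 1536.72/1551.64 = 0.990384
Chained index = 100 × 1.158861 × 0.955620 × 0.990384 = 109.6782

109.68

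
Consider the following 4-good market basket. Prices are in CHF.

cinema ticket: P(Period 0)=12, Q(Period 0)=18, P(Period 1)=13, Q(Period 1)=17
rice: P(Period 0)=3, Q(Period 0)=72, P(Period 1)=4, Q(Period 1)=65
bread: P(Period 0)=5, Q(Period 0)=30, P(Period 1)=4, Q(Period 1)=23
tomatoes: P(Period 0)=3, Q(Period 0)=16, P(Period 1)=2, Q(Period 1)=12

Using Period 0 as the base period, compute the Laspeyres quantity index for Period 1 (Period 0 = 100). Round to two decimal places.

87.30

Laspeyres quantity index uses base-period prices as weights.
ΣP(Period 0)·Q(Period 1) = 12×17 + 3×65 + 5×23 + 3×12 = 204 + 195 + 115 + 36 = 550
ΣP(Period 0)·Q(Period 0) = 12×18 + 3×72 + 5×30 + 3×16 = 216 + 216 + 150 + 48 = 630
Index = 550 / 630 × 100 = 87.3016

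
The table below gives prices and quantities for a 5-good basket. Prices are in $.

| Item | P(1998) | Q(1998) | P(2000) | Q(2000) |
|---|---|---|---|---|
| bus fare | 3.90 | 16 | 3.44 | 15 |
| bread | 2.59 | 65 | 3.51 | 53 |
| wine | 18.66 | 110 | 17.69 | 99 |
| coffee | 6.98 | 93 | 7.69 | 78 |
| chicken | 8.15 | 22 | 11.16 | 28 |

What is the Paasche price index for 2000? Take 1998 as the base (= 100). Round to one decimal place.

103.0

Paasche price index uses current-period quantities as weights.
ΣP(2000)·Q(2000) = 3.44×15 + 3.51×53 + 17.69×99 + 7.69×78 + 11.16×28 = 51.6 + 186.03 + 1751.31 + 599.82 + 312.48 = 2901.24
ΣP(1998)·Q(2000) = 3.90×15 + 2.59×53 + 18.66×99 + 6.98×78 + 8.15×28 = 58.5 + 137.27 + 1847.34 + 544.44 + 228.2 = 2815.75
Index = 2901.24 / 2815.75 × 100 = 103.0361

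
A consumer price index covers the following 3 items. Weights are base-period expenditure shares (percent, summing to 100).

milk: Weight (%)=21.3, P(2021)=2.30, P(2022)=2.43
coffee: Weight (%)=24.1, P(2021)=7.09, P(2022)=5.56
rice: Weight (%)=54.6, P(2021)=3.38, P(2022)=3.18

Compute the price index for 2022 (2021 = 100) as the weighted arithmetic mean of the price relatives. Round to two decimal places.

milk: 21.3 × (2.43/2.30) = 21.3 × 1.056522 = 22.5039
coffee: 24.1 × (5.56/7.09) = 24.1 × 0.784203 = 18.8993
rice: 54.6 × (3.18/3.38) = 54.6 × 0.940828 = 51.3692
Index = Σ wᵢ·(p₁ᵢ/p₀ᵢ) = 22.5039 + 18.8993 + 51.3692 = 92.7724

92.77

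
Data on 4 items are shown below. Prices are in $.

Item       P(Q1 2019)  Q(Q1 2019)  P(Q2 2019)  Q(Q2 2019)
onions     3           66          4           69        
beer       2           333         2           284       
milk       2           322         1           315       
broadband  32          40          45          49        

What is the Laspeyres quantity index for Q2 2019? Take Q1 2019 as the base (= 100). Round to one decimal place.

106.6

Laspeyres quantity index uses base-period prices as weights.
ΣP(Q1 2019)·Q(Q2 2019) = 3×69 + 2×284 + 2×315 + 32×49 = 207 + 568 + 630 + 1568 = 2973
ΣP(Q1 2019)·Q(Q1 2019) = 3×66 + 2×333 + 2×322 + 32×40 = 198 + 666 + 644 + 1280 = 2788
Index = 2973 / 2788 × 100 = 106.6356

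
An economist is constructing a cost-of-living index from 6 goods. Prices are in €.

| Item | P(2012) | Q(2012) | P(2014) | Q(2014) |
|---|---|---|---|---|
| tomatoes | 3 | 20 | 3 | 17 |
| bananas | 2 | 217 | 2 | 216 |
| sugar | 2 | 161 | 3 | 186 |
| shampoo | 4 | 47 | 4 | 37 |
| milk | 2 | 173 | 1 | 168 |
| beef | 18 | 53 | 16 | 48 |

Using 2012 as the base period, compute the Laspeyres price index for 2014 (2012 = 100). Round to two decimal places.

94.88

Laspeyres price index uses base-period quantities as weights.
ΣP(2014)·Q(2012) = 3×20 + 2×217 + 3×161 + 4×47 + 1×173 + 16×53 = 60 + 434 + 483 + 188 + 173 + 848 = 2186
ΣP(2012)·Q(2012) = 3×20 + 2×217 + 2×161 + 4×47 + 2×173 + 18×53 = 60 + 434 + 322 + 188 + 346 + 954 = 2304
Index = 2186 / 2304 × 100 = 94.8785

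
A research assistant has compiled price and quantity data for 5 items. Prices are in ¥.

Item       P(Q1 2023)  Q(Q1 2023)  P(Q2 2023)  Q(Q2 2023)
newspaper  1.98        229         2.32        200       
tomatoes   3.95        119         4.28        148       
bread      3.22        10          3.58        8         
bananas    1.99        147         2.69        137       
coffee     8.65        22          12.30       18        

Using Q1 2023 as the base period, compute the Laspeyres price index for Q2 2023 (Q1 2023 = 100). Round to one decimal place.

Laspeyres price index uses base-period quantities as weights.
ΣP(Q2 2023)·Q(Q1 2023) = 2.32×229 + 4.28×119 + 3.58×10 + 2.69×147 + 12.30×22 = 531.28 + 509.32 + 35.8 + 395.43 + 270.6 = 1742.43
ΣP(Q1 2023)·Q(Q1 2023) = 1.98×229 + 3.95×119 + 3.22×10 + 1.99×147 + 8.65×22 = 453.42 + 470.05 + 32.2 + 292.53 + 190.3 = 1438.5
Index = 1742.43 / 1438.5 × 100 = 121.1283

121.1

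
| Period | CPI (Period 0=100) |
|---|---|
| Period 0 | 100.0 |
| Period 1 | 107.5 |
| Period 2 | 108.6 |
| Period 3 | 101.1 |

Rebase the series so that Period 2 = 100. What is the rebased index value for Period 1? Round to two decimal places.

Rebased(Period 1) = 107.5 / 108.6 × 100 = 98.9871

98.99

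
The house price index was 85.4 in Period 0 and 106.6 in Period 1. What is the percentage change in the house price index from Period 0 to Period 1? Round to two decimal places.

Change = (106.6 − 85.4) / 85.4 × 100
       = 21.2 / 85.4 × 100 = 24.8244%

24.82%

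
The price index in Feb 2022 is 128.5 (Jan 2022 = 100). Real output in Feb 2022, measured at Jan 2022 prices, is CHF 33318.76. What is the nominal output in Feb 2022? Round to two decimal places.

42814.61

Nominal = Real × (Index/100) = 33318.76 × (128.5/100)
        = 33318.76 × 1.285 = 42814.6066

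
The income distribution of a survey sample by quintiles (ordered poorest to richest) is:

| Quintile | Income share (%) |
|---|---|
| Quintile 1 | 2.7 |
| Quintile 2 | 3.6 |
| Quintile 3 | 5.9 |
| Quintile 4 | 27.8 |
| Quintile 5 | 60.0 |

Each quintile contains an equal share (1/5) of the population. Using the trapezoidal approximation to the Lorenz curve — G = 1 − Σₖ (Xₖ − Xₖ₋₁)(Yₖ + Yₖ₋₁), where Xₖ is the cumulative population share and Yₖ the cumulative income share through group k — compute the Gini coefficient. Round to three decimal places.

0.555

Cumulative income shares Yₖ: 0.0270, 0.0630, 0.1220, 0.4000, 1.0000
Σ (Xₖ−Xₖ₋₁)(Yₖ+Yₖ₋₁) = (1/5)(0.0270+0.0000) + (1/5)(0.0630+0.0270) + (1/5)(0.1220+0.0630) + (1/5)(0.4000+0.1220) + (1/5)(1.0000+0.4000)
  = 0.0054 + 0.0180 + 0.0370 + 0.1044 + 0.2800 = 0.4448
G = 1 − 0.4448 = 0.5552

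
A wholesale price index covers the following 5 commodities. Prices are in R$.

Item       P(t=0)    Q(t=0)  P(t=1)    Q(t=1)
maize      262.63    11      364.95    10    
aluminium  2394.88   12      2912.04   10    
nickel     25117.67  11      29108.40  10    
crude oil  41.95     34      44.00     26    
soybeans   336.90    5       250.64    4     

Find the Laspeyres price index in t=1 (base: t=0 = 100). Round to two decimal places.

Laspeyres price index uses base-period quantities as weights.
ΣP(t=1)·Q(t=0) = 364.95×11 + 2912.04×12 + 29108.40×11 + 44.00×34 + 250.64×5 = 4014.45 + 34944.48 + 320192.4 + 1496 + 1253.2 = 361900.53
ΣP(t=0)·Q(t=0) = 262.63×11 + 2394.88×12 + 25117.67×11 + 41.95×34 + 336.90×5 = 2888.93 + 28738.56 + 276294.37 + 1426.3 + 1684.5 = 311032.66
Index = 361900.53 / 311032.66 × 100 = 116.3545

116.35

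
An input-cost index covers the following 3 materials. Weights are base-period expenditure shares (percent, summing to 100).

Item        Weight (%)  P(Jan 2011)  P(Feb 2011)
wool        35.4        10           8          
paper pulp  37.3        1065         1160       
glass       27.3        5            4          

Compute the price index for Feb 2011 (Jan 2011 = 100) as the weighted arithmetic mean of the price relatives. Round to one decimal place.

90.8

wool: 35.4 × (8/10) = 35.4 × 0.800000 = 28.3200
paper pulp: 37.3 × (1160/1065) = 37.3 × 1.089202 = 40.6272
glass: 27.3 × (4/5) = 27.3 × 0.800000 = 21.8400
Index = Σ wᵢ·(p₁ᵢ/p₀ᵢ) = 28.3200 + 40.6272 + 21.8400 = 90.7872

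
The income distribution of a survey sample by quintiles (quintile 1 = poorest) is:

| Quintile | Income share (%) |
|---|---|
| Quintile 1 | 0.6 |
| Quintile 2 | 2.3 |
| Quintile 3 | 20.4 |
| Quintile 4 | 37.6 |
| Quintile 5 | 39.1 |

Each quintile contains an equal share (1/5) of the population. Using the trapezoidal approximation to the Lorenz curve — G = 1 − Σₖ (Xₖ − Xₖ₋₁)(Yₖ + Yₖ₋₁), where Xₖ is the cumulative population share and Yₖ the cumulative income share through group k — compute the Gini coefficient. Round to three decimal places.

0.449

Cumulative income shares Yₖ: 0.0060, 0.0290, 0.2330, 0.6090, 1.0000
Σ (Xₖ−Xₖ₋₁)(Yₖ+Yₖ₋₁) = (1/5)(0.0060+0.0000) + (1/5)(0.0290+0.0060) + (1/5)(0.2330+0.0290) + (1/5)(0.6090+0.2330) + (1/5)(1.0000+0.6090)
  = 0.0012 + 0.0070 + 0.0524 + 0.1684 + 0.3218 = 0.5508
G = 1 − 0.5508 = 0.4492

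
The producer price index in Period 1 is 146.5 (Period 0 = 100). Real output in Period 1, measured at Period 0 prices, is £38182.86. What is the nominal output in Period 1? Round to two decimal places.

Nominal = Real × (Index/100) = 38182.86 × (146.5/100)
        = 38182.86 × 1.465 = 55937.8899

55937.89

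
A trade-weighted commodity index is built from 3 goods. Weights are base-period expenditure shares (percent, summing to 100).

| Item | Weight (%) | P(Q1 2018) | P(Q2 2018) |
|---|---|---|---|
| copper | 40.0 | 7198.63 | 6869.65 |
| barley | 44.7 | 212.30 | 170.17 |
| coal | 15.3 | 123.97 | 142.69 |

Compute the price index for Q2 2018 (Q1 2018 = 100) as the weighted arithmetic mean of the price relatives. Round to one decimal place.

91.6

copper: 40.0 × (6869.65/7198.63) = 40.0 × 0.954300 = 38.1720
barley: 44.7 × (170.17/212.30) = 44.7 × 0.801554 = 35.8295
coal: 15.3 × (142.69/123.97) = 15.3 × 1.151004 = 17.6104
Index = Σ wᵢ·(p₁ᵢ/p₀ᵢ) = 38.1720 + 35.8295 + 17.6104 = 91.6118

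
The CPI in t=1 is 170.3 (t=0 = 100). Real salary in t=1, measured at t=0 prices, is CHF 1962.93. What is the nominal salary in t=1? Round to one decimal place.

3342.9

Nominal = Real × (Index/100) = 1962.93 × (170.3/100)
        = 1962.93 × 1.703 = 3342.8698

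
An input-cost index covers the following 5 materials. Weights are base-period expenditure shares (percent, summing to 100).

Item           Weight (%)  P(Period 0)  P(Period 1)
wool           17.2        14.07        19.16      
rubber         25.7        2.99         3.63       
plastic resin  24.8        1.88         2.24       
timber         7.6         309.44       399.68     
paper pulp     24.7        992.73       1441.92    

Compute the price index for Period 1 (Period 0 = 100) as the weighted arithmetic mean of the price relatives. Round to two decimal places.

129.86

wool: 17.2 × (19.16/14.07) = 17.2 × 1.361763 = 23.4223
rubber: 25.7 × (3.63/2.99) = 25.7 × 1.214047 = 31.2010
plastic resin: 24.8 × (2.24/1.88) = 24.8 × 1.191489 = 29.5489
timber: 7.6 × (399.68/309.44) = 7.6 × 1.291624 = 9.8163
paper pulp: 24.7 × (1441.92/992.73) = 24.7 × 1.452480 = 35.8762
Index = Σ wᵢ·(p₁ᵢ/p₀ᵢ) = 23.4223 + 31.2010 + 29.5489 + 9.8163 + 35.8762 = 129.8648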